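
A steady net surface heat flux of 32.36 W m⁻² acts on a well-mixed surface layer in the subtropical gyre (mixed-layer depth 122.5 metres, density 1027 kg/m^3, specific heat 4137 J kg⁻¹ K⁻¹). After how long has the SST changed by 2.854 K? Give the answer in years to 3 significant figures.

Areal heat capacity C = ρ c_p D = 1027 × 4137 × 122.5 = 5.20×10^8 J/(m^2 K).
Time required: Δt = C ΔT / F = 5.20×10^8 × 2.854 / 32.36 = 4.59×10^7 s.
In years: 4.59×10^7 s / (3.156×10^7 s/year) = 1.45 years.

1.45 years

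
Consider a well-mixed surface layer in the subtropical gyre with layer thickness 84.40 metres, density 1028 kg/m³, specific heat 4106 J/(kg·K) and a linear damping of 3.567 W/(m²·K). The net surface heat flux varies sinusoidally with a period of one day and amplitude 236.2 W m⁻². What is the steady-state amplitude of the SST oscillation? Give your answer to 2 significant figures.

0.0091 K

Areal heat capacity C = ρ c_p D = 1028 × 4106 × 84.40 = 3.56×10^8 J/(m²·K).
Angular frequency ω = 2π / T = 2π / 86400 s = 7.27×10^-5 s⁻¹.
√((Cω)² + λ²) = √((25900)² + 3.567²) = 25900 W/(m²·K).
Amplitude A = F₀ / √((Cω)²+λ²) = 236.2 / 25900 = 0.00912 K.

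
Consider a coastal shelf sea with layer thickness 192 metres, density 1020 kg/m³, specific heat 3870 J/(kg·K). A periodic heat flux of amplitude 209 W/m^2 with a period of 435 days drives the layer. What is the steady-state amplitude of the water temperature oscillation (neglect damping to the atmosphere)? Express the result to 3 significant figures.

1.65 K

Areal heat capacity C = ρ c_p D = 1020 × 3870 × 192 = 7.58×10^8 J m⁻² K⁻¹.
Angular frequency ω = 2π / T = 2π / 3.76×10^7 s = 1.67×10^-7 s⁻¹.
Cω = 7.58×10^8 × 1.67×10^-7 = 127 W/(m²·K).
Amplitude A = F₀ / (Cω) = 209 / 127 = 1.65 K.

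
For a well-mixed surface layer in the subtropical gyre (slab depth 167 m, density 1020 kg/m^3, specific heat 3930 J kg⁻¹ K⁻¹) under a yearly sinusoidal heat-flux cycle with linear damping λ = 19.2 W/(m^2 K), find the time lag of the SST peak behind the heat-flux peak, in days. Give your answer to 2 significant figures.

83 days

Areal heat capacity C = ρ c_p D = 1020 × 3930 × 167 = 6.69×10^8 J/(m²·K).
ω = 2π / 3.15×10^7 s = 1.99×10^-7 s⁻¹.
Phase lag φ = arctan(Cω/λ) = arctan(133/19.2) = 1.43 rad.
Time lag = φ / ω = 1.43 / 1.99×10^-7 = 7.17×10^6 s = 82.9 days.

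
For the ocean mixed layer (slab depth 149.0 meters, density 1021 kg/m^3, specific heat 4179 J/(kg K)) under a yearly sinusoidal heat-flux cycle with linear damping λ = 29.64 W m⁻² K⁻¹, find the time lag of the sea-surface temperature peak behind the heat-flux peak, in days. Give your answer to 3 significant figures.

77.9 days

Areal heat capacity C = ρ c_p D = 1021 × 4179 × 149.0 = 6.36×10^8 J m⁻² K⁻¹.
ω = 2π / 3.15×10^7 s = 1.99×10^-7 s⁻¹.
Phase lag φ = arctan(Cω/λ) = arctan(127/29.64) = 1.34 rad.
Time lag = φ / ω = 1.34 / 1.99×10^-7 = 6.73×10^6 s = 77.9 days.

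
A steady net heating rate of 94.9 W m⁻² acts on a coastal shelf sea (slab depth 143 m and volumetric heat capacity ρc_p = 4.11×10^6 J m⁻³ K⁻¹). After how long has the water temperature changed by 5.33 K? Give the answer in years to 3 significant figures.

Areal heat capacity C = ρc_p × D = 4.11×10^6 × 143 = 5.88×10^8 J m⁻² K⁻¹.
Time required: Δt = C ΔT / F = 5.88×10^8 × 5.33 / 94.9 = 3.30×10^7 s.
In years: 3.30×10^7 s / (3.156×10^7 s/year) = 1.05 years.

1.05 years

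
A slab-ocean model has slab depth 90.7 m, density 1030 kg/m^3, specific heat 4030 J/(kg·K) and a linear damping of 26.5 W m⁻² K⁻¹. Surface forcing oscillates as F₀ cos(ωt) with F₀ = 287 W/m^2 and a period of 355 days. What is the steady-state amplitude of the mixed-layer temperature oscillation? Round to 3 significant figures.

3.52 K

Areal heat capacity C = ρ c_p D = 1030 × 4030 × 90.7 = 3.76×10^8 J m⁻² K⁻¹.
Angular frequency ω = 2π / T = 2π / 3.07×10^7 s = 2.05×10^-7 s⁻¹.
√((Cω)² + λ²) = √((77.1)² + 26.5²) = 81.5 W/(m²·K).
Amplitude A = F₀ / √((Cω)²+λ²) = 287 / 81.5 = 3.52 K.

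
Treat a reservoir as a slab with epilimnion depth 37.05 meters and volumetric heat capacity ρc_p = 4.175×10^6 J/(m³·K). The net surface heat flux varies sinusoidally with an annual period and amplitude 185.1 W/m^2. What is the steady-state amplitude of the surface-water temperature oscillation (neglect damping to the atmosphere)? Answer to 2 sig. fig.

6.0 K

Areal heat capacity C = ρc_p × D = 4.175×10^6 × 37.05 = 1.55×10^8 J/(m²·K).
Angular frequency ω = 2π / T = 2π / 3.15×10^7 s = 1.99×10^-7 s⁻¹.
Cω = 1.55×10^8 × 1.99×10^-7 = 30.8 W/(m²·K).
Amplitude A = F₀ / (Cω) = 185.1 / 30.8 = 6.01 K.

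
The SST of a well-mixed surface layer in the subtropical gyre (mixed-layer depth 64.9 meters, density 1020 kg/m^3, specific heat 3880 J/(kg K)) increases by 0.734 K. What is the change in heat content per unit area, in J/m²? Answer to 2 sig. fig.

Areal heat capacity C = ρ c_p D = 1020 × 3880 × 64.9 = 2.57×10^8 J/(m^2 K).
ΔQ = C ΔT = 2.57×10^8 × 0.734 = 1.89×10^8 J/m².

1.9×10^8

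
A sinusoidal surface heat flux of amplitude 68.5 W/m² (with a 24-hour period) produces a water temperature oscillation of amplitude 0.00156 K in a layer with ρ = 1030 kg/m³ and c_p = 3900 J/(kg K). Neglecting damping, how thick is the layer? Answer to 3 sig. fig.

150 m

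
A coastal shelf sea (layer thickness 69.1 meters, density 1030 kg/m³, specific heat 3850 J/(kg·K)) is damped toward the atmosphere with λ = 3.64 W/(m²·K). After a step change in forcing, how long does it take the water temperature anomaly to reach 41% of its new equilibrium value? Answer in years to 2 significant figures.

1.3 years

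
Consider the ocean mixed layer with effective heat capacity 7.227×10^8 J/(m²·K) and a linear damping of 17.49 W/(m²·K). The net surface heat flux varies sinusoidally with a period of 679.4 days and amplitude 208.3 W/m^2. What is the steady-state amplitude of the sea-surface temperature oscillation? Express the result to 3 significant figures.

2.63 K

Areal heat capacity C = 7.227×10^8 J/(m²·K) (given).
Angular frequency ω = 2π / T = 2π / 5.87×10^7 s = 1.07×10^-7 s⁻¹.
√((Cω)² + λ²) = √((77.4)² + 17.49²) = 79.3 W/(m²·K).
Amplitude A = F₀ / √((Cω)²+λ²) = 208.3 / 79.3 = 2.63 K.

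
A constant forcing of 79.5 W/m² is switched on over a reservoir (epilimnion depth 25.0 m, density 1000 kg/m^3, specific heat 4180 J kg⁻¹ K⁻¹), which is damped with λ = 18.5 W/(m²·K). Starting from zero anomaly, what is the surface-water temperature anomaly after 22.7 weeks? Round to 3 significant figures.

Areal heat capacity C = ρ c_p D = 1000 × 4180 × 25.0 = 1.04×10^8 J m⁻² K⁻¹.
τ = C / λ = 1.04×10^8 / 18.5 = 5.65×10^6 s.
Equilibrium anomaly ΔT_eq = F / λ = 79.5 / 18.5 = 4.30 K.
t = 22.7 weeks = 1.37×10^7 s, so t/τ = 2.43.
ΔT(t) = ΔT_eq (1 − e^(−t/τ)) = 4.30 × (1 − e^−2.43) = 3.92 K.

3.92 K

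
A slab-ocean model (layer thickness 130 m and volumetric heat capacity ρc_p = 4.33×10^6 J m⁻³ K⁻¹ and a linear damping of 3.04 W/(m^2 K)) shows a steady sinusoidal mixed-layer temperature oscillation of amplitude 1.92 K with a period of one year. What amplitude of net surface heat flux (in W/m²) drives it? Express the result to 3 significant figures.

215

Areal heat capacity C = ρc_p × D = 4.33×10^6 × 130 = 5.63×10^8 J/(m^2 K).
ω = 2π / 3.15×10^7 s = 1.99×10^-7 s⁻¹.
√((Cω)² + λ²) = √((112)² + 3.04²) = 112 W/(m²·K).
F₀ = A × √((Cω)²+λ²) = 1.92 × 112 = 215 W/m².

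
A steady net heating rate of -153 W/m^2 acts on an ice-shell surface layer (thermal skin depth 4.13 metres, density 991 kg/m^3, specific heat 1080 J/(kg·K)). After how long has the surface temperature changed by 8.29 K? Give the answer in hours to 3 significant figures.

66.5 hours

Areal heat capacity C = ρ c_p D = 991 × 1080 × 4.13 = 4.42×10^6 J/(m²·K).
Time required: Δt = C ΔT / F = 4.42×10^6 × -8.29 / -153 = 2.40×10^5 s.
In hours: 2.40×10^5 s / (3600 s/hour) = 66.5 hours.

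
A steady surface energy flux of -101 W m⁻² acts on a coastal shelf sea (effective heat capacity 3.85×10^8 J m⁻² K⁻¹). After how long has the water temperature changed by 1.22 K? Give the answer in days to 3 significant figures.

53.8 days

Areal heat capacity C = 3.85×10^8 J m⁻² K⁻¹ (given).
Time required: Δt = C ΔT / F = 3.85×10^8 × -1.22 / -101 = 4.65×10^6 s.
In days: 4.65×10^6 s / (86400 s/day) = 53.8 days.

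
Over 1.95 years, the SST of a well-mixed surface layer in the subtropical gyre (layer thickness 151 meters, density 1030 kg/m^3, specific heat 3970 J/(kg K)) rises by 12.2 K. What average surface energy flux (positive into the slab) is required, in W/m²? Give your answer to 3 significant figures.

122

Areal heat capacity C = ρ c_p D = 1030 × 3970 × 151 = 6.17×10^8 J/(m²·K).
Required heat per unit area: Q = C ΔT = 6.17×10^8 × 12.2 = 7.53×10^9 J/m².
Flux F = Q / Δt = 7.53×10^9 / 6.15×10^7 s = 122 W/m².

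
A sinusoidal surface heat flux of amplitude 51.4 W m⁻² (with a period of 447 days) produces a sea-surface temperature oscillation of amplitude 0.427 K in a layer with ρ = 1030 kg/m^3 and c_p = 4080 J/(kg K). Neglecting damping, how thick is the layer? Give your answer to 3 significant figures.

176 m

ω = 2π / 3.86×10^7 s = 1.63×10^-7 s⁻¹.
Required C = F₀ / (A ω) = 51.4 / (0.427 × 1.63×10^-7) = 7.40×10^8 J/(m²·K).
D = C / (ρ c_p) = 7.40×10^8 / (1030 × 4080) = 176 m.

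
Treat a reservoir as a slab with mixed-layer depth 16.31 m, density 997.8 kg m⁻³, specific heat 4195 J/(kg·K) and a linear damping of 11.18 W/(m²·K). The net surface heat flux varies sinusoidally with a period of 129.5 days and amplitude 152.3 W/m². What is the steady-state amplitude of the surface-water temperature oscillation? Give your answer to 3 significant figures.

3.81 K

Areal heat capacity C = ρ c_p D = 997.8 × 4195 × 16.31 = 6.83×10^7 J m⁻² K⁻¹.
Angular frequency ω = 2π / T = 2π / 1.12×10^7 s = 5.62×10^-7 s⁻¹.
√((Cω)² + λ²) = √((38.3)² + 11.18²) = 39.9 W/(m²·K).
Amplitude A = F₀ / √((Cω)²+λ²) = 152.3 / 39.9 = 3.81 K.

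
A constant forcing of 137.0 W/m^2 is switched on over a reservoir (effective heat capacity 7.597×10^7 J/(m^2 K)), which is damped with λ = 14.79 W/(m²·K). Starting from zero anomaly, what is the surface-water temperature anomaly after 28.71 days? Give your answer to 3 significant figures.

3.55 K

Areal heat capacity C = 7.597×10^7 J/(m^2 K) (given).
τ = C / λ = 7.60×10^7 / 14.79 = 5.14×10^6 s.
Equilibrium anomaly ΔT_eq = F / λ = 137.0 / 14.79 = 9.26 K.
t = 28.71 days = 2.48×10^6 s, so t/τ = 0.483.
ΔT(t) = ΔT_eq (1 − e^(−t/τ)) = 9.26 × (1 − e^−0.483) = 3.55 K.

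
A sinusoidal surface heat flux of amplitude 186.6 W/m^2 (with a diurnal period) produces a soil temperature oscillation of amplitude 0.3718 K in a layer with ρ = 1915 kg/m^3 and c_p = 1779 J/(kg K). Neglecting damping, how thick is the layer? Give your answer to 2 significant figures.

2.0 m

ω = 2π / 86400 s = 7.27×10^-5 s⁻¹.
Required C = F₀ / (A ω) = 186.6 / (0.3718 × 7.27×10^-5) = 6.90×10^6 J/(m²·K).
D = C / (ρ c_p) = 6.90×10^6 / (1915 × 1779) = 2.03 m.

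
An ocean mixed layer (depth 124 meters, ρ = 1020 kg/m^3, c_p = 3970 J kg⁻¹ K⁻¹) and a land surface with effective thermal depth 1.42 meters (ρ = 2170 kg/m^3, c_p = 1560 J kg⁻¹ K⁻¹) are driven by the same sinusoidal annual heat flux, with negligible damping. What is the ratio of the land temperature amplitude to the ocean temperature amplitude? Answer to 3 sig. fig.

104

C_ocean = 1020 × 3970 × 124 = 5.02×10^8 J/(m²·K).
C_land = 2170 × 1560 × 1.42 = 4.81×10^6 J/(m²·K).
Undamped amplitude ∝ 1/C, so A_land/A_ocean = C_ocean/C_land = 104.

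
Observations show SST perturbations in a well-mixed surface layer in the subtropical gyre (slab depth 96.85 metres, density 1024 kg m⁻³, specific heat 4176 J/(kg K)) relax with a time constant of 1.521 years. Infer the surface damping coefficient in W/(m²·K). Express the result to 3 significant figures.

Areal heat capacity C = ρ c_p D = 1024 × 4176 × 96.85 = 4.14×10^8 J m⁻² K⁻¹.
τ = 1.521 years = 4.80×10^7 s.
λ = C / τ = 4.14×10^8 / 4.80×10^7 = 8.63 W/(m²·K).

8.63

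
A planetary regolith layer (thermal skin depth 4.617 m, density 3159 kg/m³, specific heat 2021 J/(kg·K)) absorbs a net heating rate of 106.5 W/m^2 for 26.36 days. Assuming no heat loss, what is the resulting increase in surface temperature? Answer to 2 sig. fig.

Areal heat capacity C = ρ c_p D = 3159 × 2021 × 4.617 = 2.95×10^7 J/(m²·K).
Net heat input Q = F Δt = 106.5 × (26.36 days × 86400 s/day) = 2.43×10^8 J/m².
ΔT = Q / C = 2.43×10^8 / 2.95×10^7 = 8.23 K.

8.2 K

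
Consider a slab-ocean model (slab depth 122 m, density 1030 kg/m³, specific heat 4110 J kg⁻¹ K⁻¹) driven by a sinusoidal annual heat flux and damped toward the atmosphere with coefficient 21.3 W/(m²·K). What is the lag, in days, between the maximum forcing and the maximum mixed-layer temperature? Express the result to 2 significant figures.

Areal heat capacity C = ρ c_p D = 1030 × 4110 × 122 = 5.16×10^8 J m⁻² K⁻¹.
ω = 2π / 3.15×10^7 s = 1.99×10^-7 s⁻¹.
Phase lag φ = arctan(Cω/λ) = arctan(103/21.3) = 1.37 rad.
Time lag = φ / ω = 1.37 / 1.99×10^-7 = 6.86×10^6 s = 79.4 days.

79 days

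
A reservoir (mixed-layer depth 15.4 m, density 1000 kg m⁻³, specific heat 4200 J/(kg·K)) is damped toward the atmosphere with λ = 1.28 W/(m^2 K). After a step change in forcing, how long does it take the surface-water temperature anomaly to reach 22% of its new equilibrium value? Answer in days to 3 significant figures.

145 days

Areal heat capacity C = ρ c_p D = 1000 × 4200 × 15.4 = 6.47×10^7 J/(m^2 K).
τ = C / λ = 6.47×10^7 / 1.28 = 5.05×10^7 s.
Fraction reached: 1 − e^(−t/τ) = 0.22 ⇒ t = −τ ln(1 − 0.22) = τ × 0.248.
t = 1.26×10^7 s = 145 days.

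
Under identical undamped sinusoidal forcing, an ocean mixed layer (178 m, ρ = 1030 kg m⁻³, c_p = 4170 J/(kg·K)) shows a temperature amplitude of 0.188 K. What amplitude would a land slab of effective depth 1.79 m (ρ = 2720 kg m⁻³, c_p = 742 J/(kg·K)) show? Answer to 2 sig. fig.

40 K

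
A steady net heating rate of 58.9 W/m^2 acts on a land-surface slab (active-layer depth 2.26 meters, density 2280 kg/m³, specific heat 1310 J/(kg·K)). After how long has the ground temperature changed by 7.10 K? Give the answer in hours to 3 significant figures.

226 hours

Areal heat capacity C = ρ c_p D = 2280 × 1310 × 2.26 = 6.75×10^6 J m⁻² K⁻¹.
Time required: Δt = C ΔT / F = 6.75×10^6 × 7.10 / 58.9 = 8.14×10^5 s.
In hours: 8.14×10^5 s / (3600 s/hour) = 226 hours.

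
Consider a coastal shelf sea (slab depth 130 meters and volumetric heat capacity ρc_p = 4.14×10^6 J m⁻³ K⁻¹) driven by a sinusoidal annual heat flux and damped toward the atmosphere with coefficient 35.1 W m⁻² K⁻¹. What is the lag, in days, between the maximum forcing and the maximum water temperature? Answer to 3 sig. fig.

Areal heat capacity C = ρc_p × D = 4.14×10^6 × 130 = 5.38×10^8 J m⁻² K⁻¹.
ω = 2π / 3.15×10^7 s = 1.99×10^-7 s⁻¹.
Phase lag φ = arctan(Cω/λ) = arctan(107/35.1) = 1.25 rad.
Time lag = φ / ω = 1.25 / 1.99×10^-7 = 6.30×10^6 s = 72.9 days.

72.9 days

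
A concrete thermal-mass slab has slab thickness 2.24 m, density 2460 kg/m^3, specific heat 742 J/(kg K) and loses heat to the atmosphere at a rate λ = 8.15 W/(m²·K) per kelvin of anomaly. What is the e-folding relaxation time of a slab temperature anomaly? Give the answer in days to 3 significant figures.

5.81 days

Areal heat capacity C = ρ c_p D = 2460 × 742 × 2.24 = 4.09×10^6 J/(m^2 K).
Relaxation time τ = C / λ = 4.09×10^6 / 8.15 = 5.02×10^5 s.
In days: 5.02×10^5 s / (86400 s/day) = 5.81 days.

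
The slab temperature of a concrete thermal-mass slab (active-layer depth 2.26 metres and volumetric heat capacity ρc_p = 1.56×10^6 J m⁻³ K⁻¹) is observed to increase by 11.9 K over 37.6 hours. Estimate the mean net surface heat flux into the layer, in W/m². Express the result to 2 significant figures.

310

Areal heat capacity C = ρc_p × D = 1.56×10^6 × 2.26 = 3.53×10^6 J m⁻² K⁻¹.
Required heat per unit area: Q = C ΔT = 3.53×10^6 × 11.9 = 4.20×10^7 J/m².
Flux F = Q / Δt = 4.20×10^7 / 1.35×10^5 s = 310 W/m².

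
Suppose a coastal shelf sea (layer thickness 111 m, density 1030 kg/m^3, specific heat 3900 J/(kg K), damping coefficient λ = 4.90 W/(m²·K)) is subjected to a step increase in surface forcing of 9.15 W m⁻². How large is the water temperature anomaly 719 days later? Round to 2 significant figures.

0.92 K

Areal heat capacity C = ρ c_p D = 1030 × 3900 × 111 = 4.46×10^8 J/(m^2 K).
τ = C / λ = 4.46×10^8 / 4.90 = 9.10×10^7 s.
Equilibrium anomaly ΔT_eq = F / λ = 9.15 / 4.90 = 1.87 K.
t = 719 days = 6.21×10^7 s, so t/τ = 0.683.
ΔT(t) = ΔT_eq (1 − e^(−t/τ)) = 1.87 × (1 − e^−0.683) = 0.924 K.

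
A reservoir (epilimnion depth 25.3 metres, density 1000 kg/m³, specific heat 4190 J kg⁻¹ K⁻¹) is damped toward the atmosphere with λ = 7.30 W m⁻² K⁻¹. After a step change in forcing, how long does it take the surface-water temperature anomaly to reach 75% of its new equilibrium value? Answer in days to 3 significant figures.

Areal heat capacity C = ρ c_p D = 1000 × 4190 × 25.3 = 1.06×10^8 J/(m²·K).
τ = C / λ = 1.06×10^8 / 7.30 = 1.45×10^7 s.
Fraction reached: 1 − e^(−t/τ) = 0.75 ⇒ t = −τ ln(1 − 0.75) = τ × 1.39.
t = 2.01×10^7 s = 233 days.

233 days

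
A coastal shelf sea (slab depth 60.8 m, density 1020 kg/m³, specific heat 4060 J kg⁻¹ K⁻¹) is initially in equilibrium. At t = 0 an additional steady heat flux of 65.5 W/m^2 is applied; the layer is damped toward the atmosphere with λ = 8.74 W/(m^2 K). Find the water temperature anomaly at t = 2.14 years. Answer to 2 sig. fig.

Areal heat capacity C = ρ c_p D = 1020 × 4060 × 60.8 = 2.52×10^8 J/(m^2 K).
τ = C / λ = 2.52×10^8 / 8.74 = 2.88×10^7 s.
Equilibrium anomaly ΔT_eq = F / λ = 65.5 / 8.74 = 7.49 K.
t = 2.14 years = 6.75×10^7 s, so t/τ = 2.34.
ΔT(t) = ΔT_eq (1 − e^(−t/τ)) = 7.49 × (1 − e^−2.34) = 6.78 K.

6.8 K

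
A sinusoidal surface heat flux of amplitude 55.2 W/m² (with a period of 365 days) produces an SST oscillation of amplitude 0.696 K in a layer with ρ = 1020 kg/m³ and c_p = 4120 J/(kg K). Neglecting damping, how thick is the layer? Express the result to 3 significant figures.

ω = 2π / 3.15×10^7 s = 1.99×10^-7 s⁻¹.
Required C = F₀ / (A ω) = 55.2 / (0.696 × 1.99×10^-7) = 3.98×10^8 J/(m²·K).
D = C / (ρ c_p) = 3.98×10^8 / (1020 × 4120) = 94.7 m.

94.7 m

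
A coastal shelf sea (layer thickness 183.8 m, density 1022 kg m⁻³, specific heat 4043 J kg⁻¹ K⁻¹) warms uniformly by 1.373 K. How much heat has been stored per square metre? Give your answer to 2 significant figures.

Areal heat capacity C = ρ c_p D = 1022 × 4043 × 183.8 = 7.59×10^8 J/(m²·K).
ΔQ = C ΔT = 7.59×10^8 × 1.373 = 1.04×10^9 J/m².

1.0×10^9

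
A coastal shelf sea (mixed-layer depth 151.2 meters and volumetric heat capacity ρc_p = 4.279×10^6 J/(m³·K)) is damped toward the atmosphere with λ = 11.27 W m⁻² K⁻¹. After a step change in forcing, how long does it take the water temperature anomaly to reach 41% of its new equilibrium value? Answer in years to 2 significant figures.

0.96 years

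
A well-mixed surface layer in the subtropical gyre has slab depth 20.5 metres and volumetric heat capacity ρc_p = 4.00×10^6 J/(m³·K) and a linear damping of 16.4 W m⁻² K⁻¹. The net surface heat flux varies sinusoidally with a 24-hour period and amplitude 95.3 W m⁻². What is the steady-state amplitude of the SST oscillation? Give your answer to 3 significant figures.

Areal heat capacity C = ρc_p × D = 4.00×10^6 × 20.5 = 8.20×10^7 J/(m^2 K).
Angular frequency ω = 2π / T = 2π / 86400 s = 7.27×10^-5 s⁻¹.
√((Cω)² + λ²) = √((5960)² + 16.4²) = 5960 W/(m²·K).
Amplitude A = F₀ / √((Cω)²+λ²) = 95.3 / 5960 = 0.0160 K.

0.0160 K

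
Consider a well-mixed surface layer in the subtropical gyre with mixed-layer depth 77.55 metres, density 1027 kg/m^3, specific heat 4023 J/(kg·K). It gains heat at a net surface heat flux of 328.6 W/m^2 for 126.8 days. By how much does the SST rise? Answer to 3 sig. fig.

Areal heat capacity C = ρ c_p D = 1027 × 4023 × 77.55 = 3.20×10^8 J m⁻² K⁻¹.
Net heat input Q = F Δt = 328.6 × (126.8 days × 86400 s/day) = 3.60×10^9 J/m².
ΔT = Q / C = 3.60×10^9 / 3.20×10^8 = 11.2 K.

11.2 K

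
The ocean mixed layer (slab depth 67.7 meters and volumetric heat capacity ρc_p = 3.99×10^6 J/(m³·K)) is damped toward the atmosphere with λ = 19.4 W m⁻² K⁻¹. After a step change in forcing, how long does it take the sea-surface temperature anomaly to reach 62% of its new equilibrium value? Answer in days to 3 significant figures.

Areal heat capacity C = ρc_p × D = 3.99×10^6 × 67.7 = 2.70×10^8 J m⁻² K⁻¹.
τ = C / λ = 2.70×10^8 / 19.4 = 1.39×10^7 s.
Fraction reached: 1 − e^(−t/τ) = 0.62 ⇒ t = −τ ln(1 − 0.62) = τ × 0.968.
t = 1.35×10^7 s = 156 days.

156 days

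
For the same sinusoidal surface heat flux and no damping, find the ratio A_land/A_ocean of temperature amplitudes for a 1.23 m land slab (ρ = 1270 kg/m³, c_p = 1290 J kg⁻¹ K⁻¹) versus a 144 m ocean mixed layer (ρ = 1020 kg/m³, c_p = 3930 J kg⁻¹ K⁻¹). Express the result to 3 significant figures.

286

C_ocean = 1020 × 3930 × 144 = 5.77×10^8 J/(m²·K).
C_land = 1270 × 1290 × 1.23 = 2.02×10^6 J/(m²·K).
Undamped amplitude ∝ 1/C, so A_land/A_ocean = C_ocean/C_land = 286.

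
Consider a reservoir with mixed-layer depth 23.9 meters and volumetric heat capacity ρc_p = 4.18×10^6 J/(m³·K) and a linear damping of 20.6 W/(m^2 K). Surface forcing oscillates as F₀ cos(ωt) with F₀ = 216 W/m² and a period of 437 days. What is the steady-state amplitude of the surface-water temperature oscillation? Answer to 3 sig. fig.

8.16 K

Areal heat capacity C = ρc_p × D = 4.18×10^6 × 23.9 = 9.99×10^7 J/(m²·K).
Angular frequency ω = 2π / T = 2π / 3.78×10^7 s = 1.66×10^-7 s⁻¹.
√((Cω)² + λ²) = √((16.6)² + 20.6²) = 26.5 W/(m²·K).
Amplitude A = F₀ / √((Cω)²+λ²) = 216 / 26.5 = 8.16 K.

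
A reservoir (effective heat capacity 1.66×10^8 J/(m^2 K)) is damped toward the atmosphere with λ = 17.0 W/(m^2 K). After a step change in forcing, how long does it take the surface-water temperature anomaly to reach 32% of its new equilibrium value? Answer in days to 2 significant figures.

Areal heat capacity C = 1.66×10^8 J/(m^2 K) (given).
τ = C / λ = 1.66×10^8 / 17.0 = 9.76×10^6 s.
Fraction reached: 1 − e^(−t/τ) = 0.32 ⇒ t = −τ ln(1 − 0.32) = τ × 0.386.
t = 3.77×10^6 s = 43.6 days.

44 days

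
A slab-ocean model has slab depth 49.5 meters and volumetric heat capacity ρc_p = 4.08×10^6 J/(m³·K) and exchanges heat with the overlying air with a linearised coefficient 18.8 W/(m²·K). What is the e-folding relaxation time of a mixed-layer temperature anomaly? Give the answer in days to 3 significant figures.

Areal heat capacity C = ρc_p × D = 4.08×10^6 × 49.5 = 2.02×10^8 J m⁻² K⁻¹.
Relaxation time τ = C / λ = 2.02×10^8 / 18.8 = 1.07×10^7 s.
In days: 1.07×10^7 s / (86400 s/day) = 124 days.

124 days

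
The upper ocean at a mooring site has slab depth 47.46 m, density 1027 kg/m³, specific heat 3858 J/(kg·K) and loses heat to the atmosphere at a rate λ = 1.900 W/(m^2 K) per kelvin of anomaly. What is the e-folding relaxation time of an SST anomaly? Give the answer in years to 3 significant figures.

Areal heat capacity C = ρ c_p D = 1027 × 3858 × 47.46 = 1.88×10^8 J/(m^2 K).
Relaxation time τ = C / λ = 1.88×10^8 / 1.900 = 9.90×10^7 s.
In years: 9.90×10^7 s / (3.156×10^7 s/year) = 3.14 years.

3.14 years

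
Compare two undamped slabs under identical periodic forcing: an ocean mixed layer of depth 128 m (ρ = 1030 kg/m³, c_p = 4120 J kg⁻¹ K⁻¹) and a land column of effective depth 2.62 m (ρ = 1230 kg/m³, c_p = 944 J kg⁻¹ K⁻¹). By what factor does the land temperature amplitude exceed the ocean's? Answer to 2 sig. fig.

C_ocean = 1030 × 4120 × 128 = 5.43×10^8 J/(m²·K).
C_land = 1230 × 944 × 2.62 = 3.04×10^6 J/(m²·K).
Undamped amplitude ∝ 1/C, so A_land/A_ocean = C_ocean/C_land = 179.

180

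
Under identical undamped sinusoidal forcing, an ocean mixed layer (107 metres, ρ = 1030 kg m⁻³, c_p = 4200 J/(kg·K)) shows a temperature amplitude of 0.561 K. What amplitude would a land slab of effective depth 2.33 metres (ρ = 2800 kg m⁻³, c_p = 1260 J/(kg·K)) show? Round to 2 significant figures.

32 K

C_ocean = 4.63×10^8 J/(m²·K); C_land = 8.22×10^6 J/(m²·K).
A ∝ 1/C ⇒ A_land = A_ocean × C_ocean/C_land = 0.561 × 56.3 = 31.6 K.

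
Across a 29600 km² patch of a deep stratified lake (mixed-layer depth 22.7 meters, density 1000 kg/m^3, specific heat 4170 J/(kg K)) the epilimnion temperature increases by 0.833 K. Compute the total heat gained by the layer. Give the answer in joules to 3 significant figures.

Areal heat capacity C = ρ c_p D = 1000 × 4170 × 22.7 = 9.47×10^7 J/(m²·K).
Heat per unit area: q = C ΔT = 9.47×10^7 × 0.833 = 7.89×10^7 J/m².
Total heat: Q = q × A = 7.89×10^7 × (29600 × 10⁶ m²) = 2.33×10^18 J.

2.33×10^18 J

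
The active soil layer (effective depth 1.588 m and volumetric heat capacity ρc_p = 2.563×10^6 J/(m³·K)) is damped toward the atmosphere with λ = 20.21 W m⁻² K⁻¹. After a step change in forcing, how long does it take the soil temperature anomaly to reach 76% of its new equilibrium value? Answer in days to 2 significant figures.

Areal heat capacity C = ρc_p × D = 2.563×10^6 × 1.588 = 4.07×10^6 J/(m^2 K).
τ = C / λ = 4.07×10^6 / 20.21 = 2.01×10^5 s.
Fraction reached: 1 − e^(−t/τ) = 0.76 ⇒ t = −τ ln(1 − 0.76) = τ × 1.43.
t = 2.87×10^5 s = 3.33 days.

3.3 days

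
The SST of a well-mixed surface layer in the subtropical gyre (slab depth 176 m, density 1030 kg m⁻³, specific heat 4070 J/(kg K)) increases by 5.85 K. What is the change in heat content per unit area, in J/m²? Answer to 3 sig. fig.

4.32×10^9

Areal heat capacity C = ρ c_p D = 1030 × 4070 × 176 = 7.38×10^8 J/(m^2 K).
ΔQ = C ΔT = 7.38×10^8 × 5.85 = 4.32×10^9 J/m².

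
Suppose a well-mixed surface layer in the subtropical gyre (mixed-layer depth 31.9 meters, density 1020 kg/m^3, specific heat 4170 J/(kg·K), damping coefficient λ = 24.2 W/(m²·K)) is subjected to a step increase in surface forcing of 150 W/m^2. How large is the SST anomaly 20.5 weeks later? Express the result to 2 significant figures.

Areal heat capacity C = ρ c_p D = 1020 × 4170 × 31.9 = 1.36×10^8 J/(m²·K).
τ = C / λ = 1.36×10^8 / 24.2 = 5.61×10^6 s.
Equilibrium anomaly ΔT_eq = F / λ = 150 / 24.2 = 6.20 K.
t = 20.5 weeks = 1.24×10^7 s, so t/τ = 2.21.
ΔT(t) = ΔT_eq (1 − e^(−t/τ)) = 6.20 × (1 − e^−2.21) = 5.52 K.

5.5 K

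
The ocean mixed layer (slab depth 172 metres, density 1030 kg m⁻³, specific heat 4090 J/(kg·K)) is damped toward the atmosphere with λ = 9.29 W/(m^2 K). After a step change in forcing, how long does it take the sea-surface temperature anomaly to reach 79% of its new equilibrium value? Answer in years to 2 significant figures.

3.9 years

Areal heat capacity C = ρ c_p D = 1030 × 4090 × 172 = 7.25×10^8 J/(m²·K).
τ = C / λ = 7.25×10^8 / 9.29 = 7.80×10^7 s.
Fraction reached: 1 − e^(−t/τ) = 0.79 ⇒ t = −τ ln(1 − 0.79) = τ × 1.56.
t = 1.22×10^8 s = 3.86 years.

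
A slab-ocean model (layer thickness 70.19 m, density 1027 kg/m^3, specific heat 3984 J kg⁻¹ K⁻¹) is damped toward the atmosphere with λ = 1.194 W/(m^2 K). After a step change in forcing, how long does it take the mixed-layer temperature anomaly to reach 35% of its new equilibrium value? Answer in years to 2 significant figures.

Areal heat capacity C = ρ c_p D = 1027 × 3984 × 70.19 = 2.87×10^8 J/(m²·K).
τ = C / λ = 2.87×10^8 / 1.194 = 2.41×10^8 s.
Fraction reached: 1 − e^(−t/τ) = 0.35 ⇒ t = −τ ln(1 − 0.35) = τ × 0.431.
t = 1.04×10^8 s = 3.28 years.

3.3 years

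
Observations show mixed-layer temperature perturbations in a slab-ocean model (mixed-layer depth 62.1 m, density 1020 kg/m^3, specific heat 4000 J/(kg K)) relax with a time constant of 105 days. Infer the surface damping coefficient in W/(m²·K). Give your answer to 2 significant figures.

Areal heat capacity C = ρ c_p D = 1020 × 4000 × 62.1 = 2.53×10^8 J/(m^2 K).
τ = 105 days = 9.07×10^6 s.
λ = C / τ = 2.53×10^8 / 9.07×10^6 = 27.9 W/(m²·K).

28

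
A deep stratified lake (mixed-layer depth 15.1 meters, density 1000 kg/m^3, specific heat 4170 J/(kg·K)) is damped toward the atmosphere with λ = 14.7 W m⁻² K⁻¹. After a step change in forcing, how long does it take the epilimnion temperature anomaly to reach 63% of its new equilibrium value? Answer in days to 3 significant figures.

Areal heat capacity C = ρ c_p D = 1000 × 4170 × 15.1 = 6.30×10^7 J m⁻² K⁻¹.
τ = C / λ = 6.30×10^7 / 14.7 = 4.28×10^6 s.
Fraction reached: 1 − e^(−t/τ) = 0.63 ⇒ t = −τ ln(1 − 0.63) = τ × 0.994.
t = 4.26×10^6 s = 49.3 days.

49.3 days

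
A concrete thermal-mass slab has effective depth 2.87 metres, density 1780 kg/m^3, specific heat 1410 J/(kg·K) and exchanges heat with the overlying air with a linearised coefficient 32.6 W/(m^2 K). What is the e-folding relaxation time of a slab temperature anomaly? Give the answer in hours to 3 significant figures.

61.4 hours

Areal heat capacity C = ρ c_p D = 1780 × 1410 × 2.87 = 7.20×10^6 J/(m^2 K).
Relaxation time τ = C / λ = 7.20×10^6 / 32.6 = 2.21×10^5 s.
In hours: 2.21×10^5 s / (3600 s/hour) = 61.4 hours.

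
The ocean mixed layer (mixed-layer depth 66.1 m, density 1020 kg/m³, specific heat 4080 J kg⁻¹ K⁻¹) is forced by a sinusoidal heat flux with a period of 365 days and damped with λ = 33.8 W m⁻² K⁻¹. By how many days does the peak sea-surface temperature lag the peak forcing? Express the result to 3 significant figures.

Areal heat capacity C = ρ c_p D = 1020 × 4080 × 66.1 = 2.75×10^8 J/(m²·K).
ω = 2π / 3.15×10^7 s = 1.99×10^-7 s⁻¹.
Phase lag φ = arctan(Cω/λ) = arctan(54.8/33.8) = 1.02 rad.
Time lag = φ / ω = 1.02 / 1.99×10^-7 = 5.11×10^6 s = 59.1 days.

59.1 days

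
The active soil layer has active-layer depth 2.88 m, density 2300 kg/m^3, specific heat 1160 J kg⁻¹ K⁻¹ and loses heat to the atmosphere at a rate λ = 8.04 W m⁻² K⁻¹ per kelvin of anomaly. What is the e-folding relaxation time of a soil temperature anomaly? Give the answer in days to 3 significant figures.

Areal heat capacity C = ρ c_p D = 2300 × 1160 × 2.88 = 7.68×10^6 J/(m²·K).
Relaxation time τ = C / λ = 7.68×10^6 / 8.04 = 9.56×10^5 s.
In days: 9.56×10^5 s / (86400 s/day) = 11.1 days.

11.1 days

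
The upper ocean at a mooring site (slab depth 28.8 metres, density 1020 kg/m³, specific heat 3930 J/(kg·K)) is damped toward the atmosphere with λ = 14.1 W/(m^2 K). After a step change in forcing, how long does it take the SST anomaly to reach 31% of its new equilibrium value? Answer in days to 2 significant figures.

35 days

Areal heat capacity C = ρ c_p D = 1020 × 3930 × 28.8 = 1.15×10^8 J m⁻² K⁻¹.
τ = C / λ = 1.15×10^8 / 14.1 = 8.19×10^6 s.
Fraction reached: 1 − e^(−t/τ) = 0.31 ⇒ t = −τ ln(1 − 0.31) = τ × 0.371.
t = 3.04×10^6 s = 35.2 days.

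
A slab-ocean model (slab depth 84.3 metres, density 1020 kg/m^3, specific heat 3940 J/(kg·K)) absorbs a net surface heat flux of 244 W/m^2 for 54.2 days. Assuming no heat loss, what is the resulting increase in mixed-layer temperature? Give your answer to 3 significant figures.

3.37 K

Areal heat capacity C = ρ c_p D = 1020 × 3940 × 84.3 = 3.39×10^8 J/(m^2 K).
Net heat input Q = F Δt = 244 × (54.2 days × 86400 s/day) = 1.14×10^9 J/m².
ΔT = Q / C = 1.14×10^9 / 3.39×10^8 = 3.37 K.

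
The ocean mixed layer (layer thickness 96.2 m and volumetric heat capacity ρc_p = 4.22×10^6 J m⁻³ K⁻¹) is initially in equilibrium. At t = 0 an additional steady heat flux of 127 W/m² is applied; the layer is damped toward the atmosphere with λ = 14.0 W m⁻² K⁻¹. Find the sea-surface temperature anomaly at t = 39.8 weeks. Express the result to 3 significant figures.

5.12 K

Areal heat capacity C = ρc_p × D = 4.22×10^6 × 96.2 = 4.06×10^8 J/(m^2 K).
τ = C / λ = 4.06×10^8 / 14.0 = 2.90×10^7 s.
Equilibrium anomaly ΔT_eq = F / λ = 127 / 14.0 = 9.07 K.
t = 39.8 weeks = 2.41×10^7 s, so t/τ = 0.830.
ΔT(t) = ΔT_eq (1 − e^(−t/τ)) = 9.07 × (1 − e^−0.830) = 5.12 K.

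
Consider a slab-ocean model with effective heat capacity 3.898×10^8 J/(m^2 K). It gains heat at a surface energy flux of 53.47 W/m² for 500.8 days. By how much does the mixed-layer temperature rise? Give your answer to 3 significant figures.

Areal heat capacity C = 3.898×10^8 J/(m^2 K) (given).
Net heat input Q = F Δt = 53.47 × (500.8 days × 86400 s/day) = 2.31×10^9 J/m².
ΔT = Q / C = 2.31×10^9 / 3.90×10^8 = 5.94 K.

5.94 K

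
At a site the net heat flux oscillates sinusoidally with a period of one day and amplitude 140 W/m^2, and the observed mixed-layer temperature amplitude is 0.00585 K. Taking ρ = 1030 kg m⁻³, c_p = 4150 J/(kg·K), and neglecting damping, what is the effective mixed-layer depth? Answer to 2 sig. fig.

ω = 2π / 86400 s = 7.27×10^-5 s⁻¹.
Required C = F₀ / (A ω) = 140 / (0.00585 × 7.27×10^-5) = 3.29×10^8 J/(m²·K).
D = C / (ρ c_p) = 3.29×10^8 / (1030 × 4150) = 77.0 m.

77 m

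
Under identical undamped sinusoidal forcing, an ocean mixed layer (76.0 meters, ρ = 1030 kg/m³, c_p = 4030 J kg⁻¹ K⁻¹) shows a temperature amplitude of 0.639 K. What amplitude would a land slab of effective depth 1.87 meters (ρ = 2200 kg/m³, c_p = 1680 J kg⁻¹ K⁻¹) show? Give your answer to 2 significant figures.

C_ocean = 3.15×10^8 J/(m²·K); C_land = 6.91×10^6 J/(m²·K).
A ∝ 1/C ⇒ A_land = A_ocean × C_ocean/C_land = 0.639 × 45.6 = 29.2 K.

29 K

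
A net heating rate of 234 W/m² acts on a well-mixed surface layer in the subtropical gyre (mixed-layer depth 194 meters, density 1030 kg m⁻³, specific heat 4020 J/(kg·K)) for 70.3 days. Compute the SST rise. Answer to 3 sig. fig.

1.77 K

Areal heat capacity C = ρ c_p D = 1030 × 4020 × 194 = 8.03×10^8 J m⁻² K⁻¹.
Net heat input Q = F Δt = 234 × (70.3 days × 86400 s/day) = 1.42×10^9 J/m².
ΔT = Q / C = 1.42×10^9 / 8.03×10^8 = 1.77 K.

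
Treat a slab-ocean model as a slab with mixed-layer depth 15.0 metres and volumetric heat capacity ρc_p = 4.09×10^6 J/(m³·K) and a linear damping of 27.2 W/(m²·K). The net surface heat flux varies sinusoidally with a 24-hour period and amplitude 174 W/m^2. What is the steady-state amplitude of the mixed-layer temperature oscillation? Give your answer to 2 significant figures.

Areal heat capacity C = ρc_p × D = 4.09×10^6 × 15.0 = 6.14×10^7 J/(m^2 K).
Angular frequency ω = 2π / T = 2π / 86400 s = 7.27×10^-5 s⁻¹.
√((Cω)² + λ²) = √((4460)² + 27.2²) = 4460 W/(m²·K).
Amplitude A = F₀ / √((Cω)²+λ²) = 174 / 4460 = 0.0390 K.

0.039 K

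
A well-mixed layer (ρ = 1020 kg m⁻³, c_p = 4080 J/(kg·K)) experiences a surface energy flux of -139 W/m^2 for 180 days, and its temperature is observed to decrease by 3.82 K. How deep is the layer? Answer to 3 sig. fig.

Heat input Q = F Δt = -139 × 1.56×10^7 s = -2.16×10^9 J/m².
Required areal heat capacity C = Q / ΔT = 5.66×10^8 J/(m²·K).
Depth D = C / (ρ c_p) = 5.66×10^8 / (1020 × 4080) = 136 m.

136 m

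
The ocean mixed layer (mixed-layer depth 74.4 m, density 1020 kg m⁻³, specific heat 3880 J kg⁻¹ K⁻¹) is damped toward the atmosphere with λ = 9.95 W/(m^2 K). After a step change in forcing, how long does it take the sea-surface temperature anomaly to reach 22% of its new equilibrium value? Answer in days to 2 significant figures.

85 days

Areal heat capacity C = ρ c_p D = 1020 × 3880 × 74.4 = 2.94×10^8 J/(m^2 K).
τ = C / λ = 2.94×10^8 / 9.95 = 2.96×10^7 s.
Fraction reached: 1 − e^(−t/τ) = 0.22 ⇒ t = −τ ln(1 − 0.22) = τ × 0.248.
t = 7.35×10^6 s = 85.1 days.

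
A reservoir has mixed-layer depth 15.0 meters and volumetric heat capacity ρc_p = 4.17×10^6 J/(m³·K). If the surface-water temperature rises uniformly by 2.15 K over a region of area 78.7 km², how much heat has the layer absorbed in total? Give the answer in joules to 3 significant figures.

1.06×10^16 J

Areal heat capacity C = ρc_p × D = 4.17×10^6 × 15.0 = 6.26×10^7 J/(m²·K).
Heat per unit area: q = C ΔT = 6.26×10^7 × 2.15 = 1.34×10^8 J/m².
Total heat: Q = q × A = 1.34×10^8 × (78.7 × 10⁶ m²) = 1.06×10^16 J.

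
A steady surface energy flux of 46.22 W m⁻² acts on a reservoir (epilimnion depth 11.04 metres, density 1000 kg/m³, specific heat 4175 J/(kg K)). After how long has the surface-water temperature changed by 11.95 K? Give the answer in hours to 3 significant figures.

3310 hours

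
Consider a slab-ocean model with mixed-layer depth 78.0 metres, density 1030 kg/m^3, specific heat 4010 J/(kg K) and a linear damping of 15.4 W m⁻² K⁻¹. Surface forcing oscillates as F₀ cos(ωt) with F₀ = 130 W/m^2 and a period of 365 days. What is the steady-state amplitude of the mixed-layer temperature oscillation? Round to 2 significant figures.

Areal heat capacity C = ρ c_p D = 1030 × 4010 × 78.0 = 3.22×10^8 J/(m^2 K).
Angular frequency ω = 2π / T = 2π / 3.15×10^7 s = 1.99×10^-7 s⁻¹.
√((Cω)² + λ²) = √((64.2)² + 15.4²) = 66.0 W/(m²·K).
Amplitude A = F₀ / √((Cω)²+λ²) = 130 / 66.0 = 1.97 K.

2.0 K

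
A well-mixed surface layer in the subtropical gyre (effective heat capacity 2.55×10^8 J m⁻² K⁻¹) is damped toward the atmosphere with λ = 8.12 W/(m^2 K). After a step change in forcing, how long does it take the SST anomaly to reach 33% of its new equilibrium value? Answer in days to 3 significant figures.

146 days

Areal heat capacity C = 2.55×10^8 J m⁻² K⁻¹ (given).
τ = C / λ = 2.55×10^8 / 8.12 = 3.14×10^7 s.
Fraction reached: 1 − e^(−t/τ) = 0.33 ⇒ t = −τ ln(1 − 0.33) = τ × 0.400.
t = 1.26×10^7 s = 146 days.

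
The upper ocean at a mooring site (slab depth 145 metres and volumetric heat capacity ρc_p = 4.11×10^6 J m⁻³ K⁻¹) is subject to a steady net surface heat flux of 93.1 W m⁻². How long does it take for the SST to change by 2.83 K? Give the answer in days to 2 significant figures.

Areal heat capacity C = ρc_p × D = 4.11×10^6 × 145 = 5.96×10^8 J m⁻² K⁻¹.
Time required: Δt = C ΔT / F = 5.96×10^8 × 2.83 / 93.1 = 1.81×10^7 s.
In days: 1.81×10^7 s / (86400 s/day) = 210 days.

210 days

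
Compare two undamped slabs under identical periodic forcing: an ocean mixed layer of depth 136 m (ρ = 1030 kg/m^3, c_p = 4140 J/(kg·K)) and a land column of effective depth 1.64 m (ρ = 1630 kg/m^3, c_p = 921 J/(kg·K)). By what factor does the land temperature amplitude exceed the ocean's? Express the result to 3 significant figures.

C_ocean = 1030 × 4140 × 136 = 5.80×10^8 J/(m²·K).
C_land = 1630 × 921 × 1.64 = 2.46×10^6 J/(m²·K).
Undamped amplitude ∝ 1/C, so A_land/A_ocean = C_ocean/C_land = 236.

236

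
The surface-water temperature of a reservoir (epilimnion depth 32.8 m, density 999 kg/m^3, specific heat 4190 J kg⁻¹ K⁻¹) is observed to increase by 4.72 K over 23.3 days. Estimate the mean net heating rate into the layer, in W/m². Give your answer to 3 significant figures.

322

Areal heat capacity C = ρ c_p D = 999 × 4190 × 32.8 = 1.37×10^8 J m⁻² K⁻¹.
Required heat per unit area: Q = C ΔT = 1.37×10^8 × 4.72 = 6.48×10^8 J/m².
Flux F = Q / Δt = 6.48×10^8 / 2.01×10^6 s = 322 W/m².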